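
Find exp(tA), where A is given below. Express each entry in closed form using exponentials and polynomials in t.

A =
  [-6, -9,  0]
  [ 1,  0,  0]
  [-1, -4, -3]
e^{tA} =
  [-3*t*exp(-3*t) + exp(-3*t), -9*t*exp(-3*t), 0]
  [t*exp(-3*t), 3*t*exp(-3*t) + exp(-3*t), 0]
  [-t^2*exp(-3*t)/2 - t*exp(-3*t), -3*t^2*exp(-3*t)/2 - 4*t*exp(-3*t), exp(-3*t)]

Strategy: write A = P · J · P⁻¹ where J is a Jordan canonical form, so e^{tA} = P · e^{tJ} · P⁻¹, and e^{tJ} can be computed block-by-block.

A has Jordan form
J =
  [-3,  1,  0]
  [ 0, -3,  1]
  [ 0,  0, -3]
(up to reordering of blocks).

Per-block formulas:
  For a 3×3 Jordan block J_3(-3): exp(t · J_3(-3)) = e^(-3t)·(I + t·N + (t^2/2)·N^2), where N is the 3×3 nilpotent shift.

After assembling e^{tJ} and conjugating by P, we get:

e^{tA} =
  [-3*t*exp(-3*t) + exp(-3*t), -9*t*exp(-3*t), 0]
  [t*exp(-3*t), 3*t*exp(-3*t) + exp(-3*t), 0]
  [-t^2*exp(-3*t)/2 - t*exp(-3*t), -3*t^2*exp(-3*t)/2 - 4*t*exp(-3*t), exp(-3*t)]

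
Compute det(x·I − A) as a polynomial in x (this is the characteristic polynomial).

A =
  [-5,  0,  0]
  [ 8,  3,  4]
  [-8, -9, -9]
x^3 + 11*x^2 + 39*x + 45

Expanding det(x·I − A) (e.g. by cofactor expansion or by noting that A is similar to its Jordan form J, which has the same characteristic polynomial as A) gives
  χ_A(x) = x^3 + 11*x^2 + 39*x + 45
which factors as (x + 3)^2*(x + 5). The eigenvalues (with algebraic multiplicities) are λ = -5 with multiplicity 1, λ = -3 with multiplicity 2.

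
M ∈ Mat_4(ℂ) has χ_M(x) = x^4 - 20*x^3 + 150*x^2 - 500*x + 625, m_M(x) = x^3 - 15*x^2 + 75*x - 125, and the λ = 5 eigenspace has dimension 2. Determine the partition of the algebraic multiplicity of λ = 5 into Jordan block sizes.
Block sizes for λ = 5: [3, 1]

Step 1 — from the characteristic polynomial, algebraic multiplicity of λ = 5 is 4. From dim ker(M − (5)·I) = 2, there are exactly 2 Jordan blocks for λ = 5.
Step 2 — from the minimal polynomial, the factor (x − 5)^3 tells us the largest block for λ = 5 has size 3.
Step 3 — with total size 4, 2 blocks, and largest block 3, the block sizes (in nonincreasing order) are [3, 1].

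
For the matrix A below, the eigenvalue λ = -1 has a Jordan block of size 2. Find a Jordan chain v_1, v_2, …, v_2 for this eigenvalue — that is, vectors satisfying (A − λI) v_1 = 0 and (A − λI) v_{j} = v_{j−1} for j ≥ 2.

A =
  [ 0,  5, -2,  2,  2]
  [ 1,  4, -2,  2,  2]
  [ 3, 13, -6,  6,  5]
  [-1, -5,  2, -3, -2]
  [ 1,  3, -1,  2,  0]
A Jordan chain for λ = -1 of length 2:
v_1 = (1, 1, 3, -1, 1)ᵀ
v_2 = (1, 0, 0, 0, 0)ᵀ

Let N = A − (-1)·I. We want v_2 with N^2 v_2 = 0 but N^1 v_2 ≠ 0; then v_{j-1} := N · v_j for j = 2, …, 2.

Pick v_2 = (1, 0, 0, 0, 0)ᵀ.
Then v_1 = N · v_2 = (1, 1, 3, -1, 1)ᵀ.

Sanity check: (A − (-1)·I) v_1 = (0, 0, 0, 0, 0)ᵀ = 0. ✓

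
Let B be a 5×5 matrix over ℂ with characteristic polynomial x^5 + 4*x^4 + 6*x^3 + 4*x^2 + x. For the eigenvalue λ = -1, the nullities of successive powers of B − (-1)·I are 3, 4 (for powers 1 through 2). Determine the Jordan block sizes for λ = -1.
Block sizes for λ = -1: [2, 1, 1]

From the dimensions of kernels of powers, the number of Jordan blocks of size at least j is d_j − d_{j−1} where d_j = dim ker(N^j) (with d_0 = 0). Computing the differences gives [3, 1].
The number of blocks of size exactly k is (#blocks of size ≥ k) − (#blocks of size ≥ k + 1), so the partition is: 2 block(s) of size 1, 1 block(s) of size 2.
In nonincreasing order the block sizes are [2, 1, 1].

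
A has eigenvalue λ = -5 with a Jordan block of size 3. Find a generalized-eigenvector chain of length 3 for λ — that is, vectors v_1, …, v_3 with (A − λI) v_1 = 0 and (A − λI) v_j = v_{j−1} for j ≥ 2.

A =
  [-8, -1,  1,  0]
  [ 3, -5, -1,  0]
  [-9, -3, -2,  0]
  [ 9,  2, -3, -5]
A Jordan chain for λ = -5 of length 3:
v_1 = (-3, 0, -9, 6)ᵀ
v_2 = (-3, 3, -9, 9)ᵀ
v_3 = (1, 0, 0, 0)ᵀ

Let N = A − (-5)·I. We want v_3 with N^3 v_3 = 0 but N^2 v_3 ≠ 0; then v_{j-1} := N · v_j for j = 3, …, 2.

Pick v_3 = (1, 0, 0, 0)ᵀ.
Then v_2 = N · v_3 = (-3, 3, -9, 9)ᵀ.
Then v_1 = N · v_2 = (-3, 0, -9, 6)ᵀ.

Sanity check: (A − (-5)·I) v_1 = (0, 0, 0, 0)ᵀ = 0. ✓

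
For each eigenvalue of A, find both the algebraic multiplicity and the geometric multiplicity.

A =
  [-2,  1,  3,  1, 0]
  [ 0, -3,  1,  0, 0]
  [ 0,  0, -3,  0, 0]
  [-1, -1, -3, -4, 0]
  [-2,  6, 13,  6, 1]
λ = -3: alg = 4, geom = 2; λ = 1: alg = 1, geom = 1

Step 1 — factor the characteristic polynomial to read off the algebraic multiplicities:
  χ_A(x) = (x - 1)*(x + 3)^4

Step 2 — compute geometric multiplicities via the rank-nullity identity g(λ) = n − rank(A − λI):
  rank(A − (-3)·I) = 3, so dim ker(A − (-3)·I) = n − 3 = 2
  rank(A − (1)·I) = 4, so dim ker(A − (1)·I) = n − 4 = 1

Summary:
  λ = -3: algebraic multiplicity = 4, geometric multiplicity = 2
  λ = 1: algebraic multiplicity = 1, geometric multiplicity = 1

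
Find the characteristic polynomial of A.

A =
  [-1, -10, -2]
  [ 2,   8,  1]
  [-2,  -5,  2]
x^3 - 9*x^2 + 27*x - 27

Expanding det(x·I − A) (e.g. by cofactor expansion or by noting that A is similar to its Jordan form J, which has the same characteristic polynomial as A) gives
  χ_A(x) = x^3 - 9*x^2 + 27*x - 27
which factors as (x - 3)^3. The eigenvalues (with algebraic multiplicities) are λ = 3 with multiplicity 3.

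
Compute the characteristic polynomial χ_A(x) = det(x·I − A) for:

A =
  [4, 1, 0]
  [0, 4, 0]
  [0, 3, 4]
x^3 - 12*x^2 + 48*x - 64

Expanding det(x·I − A) (e.g. by cofactor expansion or by noting that A is similar to its Jordan form J, which has the same characteristic polynomial as A) gives
  χ_A(x) = x^3 - 12*x^2 + 48*x - 64
which factors as (x - 4)^3. The eigenvalues (with algebraic multiplicities) are λ = 4 with multiplicity 3.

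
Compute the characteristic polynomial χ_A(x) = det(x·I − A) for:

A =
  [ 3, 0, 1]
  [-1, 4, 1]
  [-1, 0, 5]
x^3 - 12*x^2 + 48*x - 64

Expanding det(x·I − A) (e.g. by cofactor expansion or by noting that A is similar to its Jordan form J, which has the same characteristic polynomial as A) gives
  χ_A(x) = x^3 - 12*x^2 + 48*x - 64
which factors as (x - 4)^3. The eigenvalues (with algebraic multiplicities) are λ = 4 with multiplicity 3.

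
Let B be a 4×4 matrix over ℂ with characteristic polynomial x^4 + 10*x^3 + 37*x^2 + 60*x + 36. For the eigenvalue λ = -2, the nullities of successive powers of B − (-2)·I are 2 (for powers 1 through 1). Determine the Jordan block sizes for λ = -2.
Block sizes for λ = -2: [1, 1]

From the dimensions of kernels of powers, the number of Jordan blocks of size at least j is d_j − d_{j−1} where d_j = dim ker(N^j) (with d_0 = 0). Computing the differences gives [2].
The number of blocks of size exactly k is (#blocks of size ≥ k) − (#blocks of size ≥ k + 1), so the partition is: 2 block(s) of size 1.
In nonincreasing order the block sizes are [1, 1].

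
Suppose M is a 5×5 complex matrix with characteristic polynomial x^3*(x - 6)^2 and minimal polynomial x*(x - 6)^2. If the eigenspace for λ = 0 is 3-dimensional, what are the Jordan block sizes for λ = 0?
Block sizes for λ = 0: [1, 1, 1]

Step 1 — from the characteristic polynomial, algebraic multiplicity of λ = 0 is 3. From dim ker(M − (0)·I) = 3, there are exactly 3 Jordan blocks for λ = 0.
Step 2 — from the minimal polynomial, the factor (x − 0) tells us the largest block for λ = 0 has size 1.
Step 3 — with total size 3, 3 blocks, and largest block 1, the block sizes (in nonincreasing order) are [1, 1, 1].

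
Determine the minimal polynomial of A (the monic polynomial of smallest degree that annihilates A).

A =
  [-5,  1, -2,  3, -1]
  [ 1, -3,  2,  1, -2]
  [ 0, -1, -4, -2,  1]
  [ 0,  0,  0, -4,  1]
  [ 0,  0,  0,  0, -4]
x^3 + 12*x^2 + 48*x + 64

The characteristic polynomial is χ_A(x) = (x + 4)^5, so the eigenvalues are known. The minimal polynomial is
  m_A(x) = Π_λ (x − λ)^{k_λ}
where k_λ is the size of the *largest* Jordan block for λ (equivalently, the smallest k with (A − λI)^k v = 0 for every generalised eigenvector v of λ).

  λ = -4: largest Jordan block has size 3, contributing (x + 4)^3

So m_A(x) = (x + 4)^3 = x^3 + 12*x^2 + 48*x + 64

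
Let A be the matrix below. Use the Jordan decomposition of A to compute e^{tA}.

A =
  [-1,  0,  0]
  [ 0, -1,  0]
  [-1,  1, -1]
e^{tA} =
  [exp(-t), 0, 0]
  [0, exp(-t), 0]
  [-t*exp(-t), t*exp(-t), exp(-t)]

Strategy: write A = P · J · P⁻¹ where J is a Jordan canonical form, so e^{tA} = P · e^{tJ} · P⁻¹, and e^{tJ} can be computed block-by-block.

A has Jordan form
J =
  [-1,  1,  0]
  [ 0, -1,  0]
  [ 0,  0, -1]
(up to reordering of blocks).

Per-block formulas:
  For a 2×2 Jordan block J_2(-1): exp(t · J_2(-1)) = e^(-1t)·(I + t·N), where N is the 2×2 nilpotent shift.
  For a 1×1 block at λ = -1: exp(t · [-1]) = [e^(-1t)].

After assembling e^{tJ} and conjugating by P, we get:

e^{tA} =
  [exp(-t), 0, 0]
  [0, exp(-t), 0]
  [-t*exp(-t), t*exp(-t), exp(-t)]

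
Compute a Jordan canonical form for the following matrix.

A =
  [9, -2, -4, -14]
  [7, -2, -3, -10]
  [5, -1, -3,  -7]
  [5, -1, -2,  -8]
J_3(-1) ⊕ J_1(-1)

The characteristic polynomial is
  det(x·I − A) = x^4 + 4*x^3 + 6*x^2 + 4*x + 1 = (x + 1)^4

Eigenvalues and multiplicities (the geometric multiplicity of λ is n − rank(A − λI), which equals the number of Jordan blocks for λ):
  λ = -1: algebraic multiplicity = 4, geometric multiplicity = 2

Determining the block sizes for each eigenvalue:
  λ = -1: with am = 4 and gm = 2, the partition is not yet determined (e.g. several partitions of 4 into 2 parts exist). Let N = A − (-1)·I. Computing rank(N^1) = 2, rank(N^2) = 1, rank(N^3) = 0; the number of blocks of size ≥ j is rank(N^{j−1}) − rank(N^j), giving [2, 1, 1]. So we have 1 block(s) of size 3, 1 block(s) of size 1 → block sizes [3, 1]

Assembling the blocks gives a Jordan form
J =
  [-1,  1,  0,  0]
  [ 0, -1,  1,  0]
  [ 0,  0, -1,  0]
  [ 0,  0,  0, -1]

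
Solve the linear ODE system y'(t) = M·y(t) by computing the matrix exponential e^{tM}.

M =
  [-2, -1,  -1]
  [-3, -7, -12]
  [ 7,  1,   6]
e^{tM} =
  [2*t*exp(-4*t) + exp(-4*t), -t*exp(-4*t), -t*exp(-4*t)]
  [6*t*exp(-4*t) - exp(5*t) + exp(-4*t), -3*t*exp(-4*t) + exp(-4*t), -3*t*exp(-4*t) - exp(5*t) + exp(-4*t)]
  [-2*t*exp(-4*t) + exp(5*t) - exp(-4*t), t*exp(-4*t), t*exp(-4*t) + exp(5*t)]

Strategy: write M = P · J · P⁻¹ where J is a Jordan canonical form, so e^{tM} = P · e^{tJ} · P⁻¹, and e^{tJ} can be computed block-by-block.

M has Jordan form
J =
  [-4,  1, 0]
  [ 0, -4, 0]
  [ 0,  0, 5]
(up to reordering of blocks).

Per-block formulas:
  For a 1×1 block at λ = 5: exp(t · [5]) = [e^(5t)].
  For a 2×2 Jordan block J_2(-4): exp(t · J_2(-4)) = e^(-4t)·(I + t·N), where N is the 2×2 nilpotent shift.

After assembling e^{tJ} and conjugating by P, we get:

e^{tM} =
  [2*t*exp(-4*t) + exp(-4*t), -t*exp(-4*t), -t*exp(-4*t)]
  [6*t*exp(-4*t) - exp(5*t) + exp(-4*t), -3*t*exp(-4*t) + exp(-4*t), -3*t*exp(-4*t) - exp(5*t) + exp(-4*t)]
  [-2*t*exp(-4*t) + exp(5*t) - exp(-4*t), t*exp(-4*t), t*exp(-4*t) + exp(5*t)]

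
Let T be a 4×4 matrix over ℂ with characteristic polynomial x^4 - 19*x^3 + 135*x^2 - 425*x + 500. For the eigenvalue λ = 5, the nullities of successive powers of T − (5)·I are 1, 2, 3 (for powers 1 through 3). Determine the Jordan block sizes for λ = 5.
Block sizes for λ = 5: [3]

From the dimensions of kernels of powers, the number of Jordan blocks of size at least j is d_j − d_{j−1} where d_j = dim ker(N^j) (with d_0 = 0). Computing the differences gives [1, 1, 1].
The number of blocks of size exactly k is (#blocks of size ≥ k) − (#blocks of size ≥ k + 1), so the partition is: 1 block(s) of size 3.
In nonincreasing order the block sizes are [3].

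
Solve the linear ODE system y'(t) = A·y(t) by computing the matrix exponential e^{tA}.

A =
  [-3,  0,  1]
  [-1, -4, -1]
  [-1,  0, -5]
e^{tA} =
  [t*exp(-4*t) + exp(-4*t), 0, t*exp(-4*t)]
  [-t*exp(-4*t), exp(-4*t), -t*exp(-4*t)]
  [-t*exp(-4*t), 0, -t*exp(-4*t) + exp(-4*t)]

Strategy: write A = P · J · P⁻¹ where J is a Jordan canonical form, so e^{tA} = P · e^{tJ} · P⁻¹, and e^{tJ} can be computed block-by-block.

A has Jordan form
J =
  [-4,  1,  0]
  [ 0, -4,  0]
  [ 0,  0, -4]
(up to reordering of blocks).

Per-block formulas:
  For a 1×1 block at λ = -4: exp(t · [-4]) = [e^(-4t)].
  For a 2×2 Jordan block J_2(-4): exp(t · J_2(-4)) = e^(-4t)·(I + t·N), where N is the 2×2 nilpotent shift.

After assembling e^{tJ} and conjugating by P, we get:

e^{tA} =
  [t*exp(-4*t) + exp(-4*t), 0, t*exp(-4*t)]
  [-t*exp(-4*t), exp(-4*t), -t*exp(-4*t)]
  [-t*exp(-4*t), 0, -t*exp(-4*t) + exp(-4*t)]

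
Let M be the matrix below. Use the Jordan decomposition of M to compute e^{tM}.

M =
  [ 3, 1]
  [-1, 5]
e^{tM} =
  [-t*exp(4*t) + exp(4*t), t*exp(4*t)]
  [-t*exp(4*t), t*exp(4*t) + exp(4*t)]

Strategy: write M = P · J · P⁻¹ where J is a Jordan canonical form, so e^{tM} = P · e^{tJ} · P⁻¹, and e^{tJ} can be computed block-by-block.

M has Jordan form
J =
  [4, 1]
  [0, 4]
(up to reordering of blocks).

Per-block formulas:
  For a 2×2 Jordan block J_2(4): exp(t · J_2(4)) = e^(4t)·(I + t·N), where N is the 2×2 nilpotent shift.

After assembling e^{tJ} and conjugating by P, we get:

e^{tM} =
  [-t*exp(4*t) + exp(4*t), t*exp(4*t)]
  [-t*exp(4*t), t*exp(4*t) + exp(4*t)]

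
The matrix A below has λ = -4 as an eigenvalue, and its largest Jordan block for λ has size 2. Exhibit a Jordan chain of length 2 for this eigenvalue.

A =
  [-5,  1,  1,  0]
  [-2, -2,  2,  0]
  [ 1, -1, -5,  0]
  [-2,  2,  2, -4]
A Jordan chain for λ = -4 of length 2:
v_1 = (-1, -2, 1, -2)ᵀ
v_2 = (1, 0, 0, 0)ᵀ

Let N = A − (-4)·I. We want v_2 with N^2 v_2 = 0 but N^1 v_2 ≠ 0; then v_{j-1} := N · v_j for j = 2, …, 2.

Pick v_2 = (1, 0, 0, 0)ᵀ.
Then v_1 = N · v_2 = (-1, -2, 1, -2)ᵀ.

Sanity check: (A − (-4)·I) v_1 = (0, 0, 0, 0)ᵀ = 0. ✓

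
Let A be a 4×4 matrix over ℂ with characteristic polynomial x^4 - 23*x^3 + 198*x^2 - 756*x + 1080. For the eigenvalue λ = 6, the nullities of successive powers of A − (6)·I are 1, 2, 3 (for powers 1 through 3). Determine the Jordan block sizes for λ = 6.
Block sizes for λ = 6: [3]

From the dimensions of kernels of powers, the number of Jordan blocks of size at least j is d_j − d_{j−1} where d_j = dim ker(N^j) (with d_0 = 0). Computing the differences gives [1, 1, 1].
The number of blocks of size exactly k is (#blocks of size ≥ k) − (#blocks of size ≥ k + 1), so the partition is: 1 block(s) of size 3.
In nonincreasing order the block sizes are [3].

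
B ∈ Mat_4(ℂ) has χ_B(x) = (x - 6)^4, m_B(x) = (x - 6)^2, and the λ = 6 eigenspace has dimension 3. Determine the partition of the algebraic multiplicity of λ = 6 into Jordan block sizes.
Block sizes for λ = 6: [2, 1, 1]

Step 1 — from the characteristic polynomial, algebraic multiplicity of λ = 6 is 4. From dim ker(B − (6)·I) = 3, there are exactly 3 Jordan blocks for λ = 6.
Step 2 — from the minimal polynomial, the factor (x − 6)^2 tells us the largest block for λ = 6 has size 2.
Step 3 — with total size 4, 3 blocks, and largest block 2, the block sizes (in nonincreasing order) are [2, 1, 1].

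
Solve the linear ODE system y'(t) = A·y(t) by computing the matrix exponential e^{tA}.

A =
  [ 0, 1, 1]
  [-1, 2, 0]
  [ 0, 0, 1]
e^{tA} =
  [-t*exp(t) + exp(t), t*exp(t), -t^2*exp(t)/2 + t*exp(t)]
  [-t*exp(t), t*exp(t) + exp(t), -t^2*exp(t)/2]
  [0, 0, exp(t)]

Strategy: write A = P · J · P⁻¹ where J is a Jordan canonical form, so e^{tA} = P · e^{tJ} · P⁻¹, and e^{tJ} can be computed block-by-block.

A has Jordan form
J =
  [1, 1, 0]
  [0, 1, 1]
  [0, 0, 1]
(up to reordering of blocks).

Per-block formulas:
  For a 3×3 Jordan block J_3(1): exp(t · J_3(1)) = e^(1t)·(I + t·N + (t^2/2)·N^2), where N is the 3×3 nilpotent shift.

After assembling e^{tJ} and conjugating by P, we get:

e^{tA} =
  [-t*exp(t) + exp(t), t*exp(t), -t^2*exp(t)/2 + t*exp(t)]
  [-t*exp(t), t*exp(t) + exp(t), -t^2*exp(t)/2]
  [0, 0, exp(t)]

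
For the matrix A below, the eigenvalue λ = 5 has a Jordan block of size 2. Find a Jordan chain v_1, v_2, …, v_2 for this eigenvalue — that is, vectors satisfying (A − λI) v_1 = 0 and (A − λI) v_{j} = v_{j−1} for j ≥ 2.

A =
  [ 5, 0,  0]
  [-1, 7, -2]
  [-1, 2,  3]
A Jordan chain for λ = 5 of length 2:
v_1 = (0, -1, -1)ᵀ
v_2 = (1, 0, 0)ᵀ

Let N = A − (5)·I. We want v_2 with N^2 v_2 = 0 but N^1 v_2 ≠ 0; then v_{j-1} := N · v_j for j = 2, …, 2.

Pick v_2 = (1, 0, 0)ᵀ.
Then v_1 = N · v_2 = (0, -1, -1)ᵀ.

Sanity check: (A − (5)·I) v_1 = (0, 0, 0)ᵀ = 0. ✓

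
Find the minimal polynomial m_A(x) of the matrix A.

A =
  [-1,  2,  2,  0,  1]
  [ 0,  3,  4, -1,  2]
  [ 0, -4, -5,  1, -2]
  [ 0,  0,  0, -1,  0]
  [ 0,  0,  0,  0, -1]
x^2 + 2*x + 1

The characteristic polynomial is χ_A(x) = (x + 1)^5, so the eigenvalues are known. The minimal polynomial is
  m_A(x) = Π_λ (x − λ)^{k_λ}
where k_λ is the size of the *largest* Jordan block for λ (equivalently, the smallest k with (A − λI)^k v = 0 for every generalised eigenvector v of λ).

  λ = -1: largest Jordan block has size 2, contributing (x + 1)^2

So m_A(x) = (x + 1)^2 = x^2 + 2*x + 1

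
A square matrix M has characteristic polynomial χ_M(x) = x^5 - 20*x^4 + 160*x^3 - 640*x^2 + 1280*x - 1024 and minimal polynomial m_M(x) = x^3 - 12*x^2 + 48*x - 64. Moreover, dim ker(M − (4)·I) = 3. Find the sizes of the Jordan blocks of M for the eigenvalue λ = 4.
Block sizes for λ = 4: [3, 1, 1]

Step 1 — from the characteristic polynomial, algebraic multiplicity of λ = 4 is 5. From dim ker(M − (4)·I) = 3, there are exactly 3 Jordan blocks for λ = 4.
Step 2 — from the minimal polynomial, the factor (x − 4)^3 tells us the largest block for λ = 4 has size 3.
Step 3 — with total size 5, 3 blocks, and largest block 3, the block sizes (in nonincreasing order) are [3, 1, 1].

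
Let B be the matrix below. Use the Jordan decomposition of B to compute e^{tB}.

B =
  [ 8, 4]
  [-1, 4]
e^{tB} =
  [2*t*exp(6*t) + exp(6*t), 4*t*exp(6*t)]
  [-t*exp(6*t), -2*t*exp(6*t) + exp(6*t)]

Strategy: write B = P · J · P⁻¹ where J is a Jordan canonical form, so e^{tB} = P · e^{tJ} · P⁻¹, and e^{tJ} can be computed block-by-block.

B has Jordan form
J =
  [6, 1]
  [0, 6]
(up to reordering of blocks).

Per-block formulas:
  For a 2×2 Jordan block J_2(6): exp(t · J_2(6)) = e^(6t)·(I + t·N), where N is the 2×2 nilpotent shift.

After assembling e^{tJ} and conjugating by P, we get:

e^{tB} =
  [2*t*exp(6*t) + exp(6*t), 4*t*exp(6*t)]
  [-t*exp(6*t), -2*t*exp(6*t) + exp(6*t)]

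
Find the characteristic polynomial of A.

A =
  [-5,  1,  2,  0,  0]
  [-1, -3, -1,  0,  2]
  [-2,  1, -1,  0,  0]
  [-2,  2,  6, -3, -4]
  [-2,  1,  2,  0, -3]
x^5 + 15*x^4 + 90*x^3 + 270*x^2 + 405*x + 243

Expanding det(x·I − A) (e.g. by cofactor expansion or by noting that A is similar to its Jordan form J, which has the same characteristic polynomial as A) gives
  χ_A(x) = x^5 + 15*x^4 + 90*x^3 + 270*x^2 + 405*x + 243
which factors as (x + 3)^5. The eigenvalues (with algebraic multiplicities) are λ = -3 with multiplicity 5.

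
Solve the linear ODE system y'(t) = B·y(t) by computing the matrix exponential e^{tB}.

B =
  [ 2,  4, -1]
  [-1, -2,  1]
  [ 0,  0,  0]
e^{tB} =
  [2*t + 1, 4*t, t^2 - t]
  [-t, 1 - 2*t, -t^2/2 + t]
  [0, 0, 1]

Strategy: write B = P · J · P⁻¹ where J is a Jordan canonical form, so e^{tB} = P · e^{tJ} · P⁻¹, and e^{tJ} can be computed block-by-block.

B has Jordan form
J =
  [0, 1, 0]
  [0, 0, 1]
  [0, 0, 0]
(up to reordering of blocks).

Per-block formulas:
  For a 3×3 Jordan block J_3(0): exp(t · J_3(0)) = e^(0t)·(I + t·N + (t^2/2)·N^2), where N is the 3×3 nilpotent shift.

After assembling e^{tJ} and conjugating by P, we get:

e^{tB} =
  [2*t + 1, 4*t, t^2 - t]
  [-t, 1 - 2*t, -t^2/2 + t]
  [0, 0, 1]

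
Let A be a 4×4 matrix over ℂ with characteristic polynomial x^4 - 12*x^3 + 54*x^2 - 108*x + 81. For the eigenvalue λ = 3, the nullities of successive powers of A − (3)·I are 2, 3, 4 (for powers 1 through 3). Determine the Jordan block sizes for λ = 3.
Block sizes for λ = 3: [3, 1]

From the dimensions of kernels of powers, the number of Jordan blocks of size at least j is d_j − d_{j−1} where d_j = dim ker(N^j) (with d_0 = 0). Computing the differences gives [2, 1, 1].
The number of blocks of size exactly k is (#blocks of size ≥ k) − (#blocks of size ≥ k + 1), so the partition is: 1 block(s) of size 1, 1 block(s) of size 3.
In nonincreasing order the block sizes are [3, 1].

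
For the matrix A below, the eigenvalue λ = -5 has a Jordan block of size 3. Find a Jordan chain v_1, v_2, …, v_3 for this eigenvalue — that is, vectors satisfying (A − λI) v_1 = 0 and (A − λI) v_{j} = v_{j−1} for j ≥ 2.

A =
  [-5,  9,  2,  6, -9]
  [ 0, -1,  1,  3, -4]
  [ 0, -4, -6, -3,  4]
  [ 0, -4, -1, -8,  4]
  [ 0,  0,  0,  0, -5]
A Jordan chain for λ = -5 of length 3:
v_1 = (4, 0, 0, 0, 0)ᵀ
v_2 = (9, 4, -4, -4, 0)ᵀ
v_3 = (0, 1, 0, 0, 0)ᵀ

Let N = A − (-5)·I. We want v_3 with N^3 v_3 = 0 but N^2 v_3 ≠ 0; then v_{j-1} := N · v_j for j = 3, …, 2.

Pick v_3 = (0, 1, 0, 0, 0)ᵀ.
Then v_2 = N · v_3 = (9, 4, -4, -4, 0)ᵀ.
Then v_1 = N · v_2 = (4, 0, 0, 0, 0)ᵀ.

Sanity check: (A − (-5)·I) v_1 = (0, 0, 0, 0, 0)ᵀ = 0. ✓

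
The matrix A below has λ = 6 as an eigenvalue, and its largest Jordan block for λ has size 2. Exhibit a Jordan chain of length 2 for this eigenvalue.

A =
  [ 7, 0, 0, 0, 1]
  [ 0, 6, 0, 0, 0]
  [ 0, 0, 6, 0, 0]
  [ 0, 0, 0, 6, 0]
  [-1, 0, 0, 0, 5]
A Jordan chain for λ = 6 of length 2:
v_1 = (1, 0, 0, 0, -1)ᵀ
v_2 = (1, 0, 0, 0, 0)ᵀ

Let N = A − (6)·I. We want v_2 with N^2 v_2 = 0 but N^1 v_2 ≠ 0; then v_{j-1} := N · v_j for j = 2, …, 2.

Pick v_2 = (1, 0, 0, 0, 0)ᵀ.
Then v_1 = N · v_2 = (1, 0, 0, 0, -1)ᵀ.

Sanity check: (A − (6)·I) v_1 = (0, 0, 0, 0, 0)ᵀ = 0. ✓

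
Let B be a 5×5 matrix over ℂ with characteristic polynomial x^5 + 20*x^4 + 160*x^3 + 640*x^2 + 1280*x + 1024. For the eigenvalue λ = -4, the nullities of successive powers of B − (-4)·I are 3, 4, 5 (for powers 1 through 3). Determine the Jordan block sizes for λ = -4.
Block sizes for λ = -4: [3, 1, 1]

From the dimensions of kernels of powers, the number of Jordan blocks of size at least j is d_j − d_{j−1} where d_j = dim ker(N^j) (with d_0 = 0). Computing the differences gives [3, 1, 1].
The number of blocks of size exactly k is (#blocks of size ≥ k) − (#blocks of size ≥ k + 1), so the partition is: 2 block(s) of size 1, 1 block(s) of size 3.
In nonincreasing order the block sizes are [3, 1, 1].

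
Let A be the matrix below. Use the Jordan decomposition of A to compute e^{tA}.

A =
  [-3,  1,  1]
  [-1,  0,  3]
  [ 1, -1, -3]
e^{tA} =
  [t^2*exp(-2*t)/2 - t*exp(-2*t) + exp(-2*t), t*exp(-2*t), t^2*exp(-2*t)/2 + t*exp(-2*t)]
  [t^2*exp(-2*t) - t*exp(-2*t), 2*t*exp(-2*t) + exp(-2*t), t^2*exp(-2*t) + 3*t*exp(-2*t)]
  [-t^2*exp(-2*t)/2 + t*exp(-2*t), -t*exp(-2*t), -t^2*exp(-2*t)/2 - t*exp(-2*t) + exp(-2*t)]

Strategy: write A = P · J · P⁻¹ where J is a Jordan canonical form, so e^{tA} = P · e^{tJ} · P⁻¹, and e^{tJ} can be computed block-by-block.

A has Jordan form
J =
  [-2,  1,  0]
  [ 0, -2,  1]
  [ 0,  0, -2]
(up to reordering of blocks).

Per-block formulas:
  For a 3×3 Jordan block J_3(-2): exp(t · J_3(-2)) = e^(-2t)·(I + t·N + (t^2/2)·N^2), where N is the 3×3 nilpotent shift.

After assembling e^{tJ} and conjugating by P, we get:

e^{tA} =
  [t^2*exp(-2*t)/2 - t*exp(-2*t) + exp(-2*t), t*exp(-2*t), t^2*exp(-2*t)/2 + t*exp(-2*t)]
  [t^2*exp(-2*t) - t*exp(-2*t), 2*t*exp(-2*t) + exp(-2*t), t^2*exp(-2*t) + 3*t*exp(-2*t)]
  [-t^2*exp(-2*t)/2 + t*exp(-2*t), -t*exp(-2*t), -t^2*exp(-2*t)/2 - t*exp(-2*t) + exp(-2*t)]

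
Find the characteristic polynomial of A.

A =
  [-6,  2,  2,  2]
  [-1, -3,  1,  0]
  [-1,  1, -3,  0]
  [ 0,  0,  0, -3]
x^4 + 15*x^3 + 84*x^2 + 208*x + 192

Expanding det(x·I − A) (e.g. by cofactor expansion or by noting that A is similar to its Jordan form J, which has the same characteristic polynomial as A) gives
  χ_A(x) = x^4 + 15*x^3 + 84*x^2 + 208*x + 192
which factors as (x + 3)*(x + 4)^3. The eigenvalues (with algebraic multiplicities) are λ = -4 with multiplicity 3, λ = -3 with multiplicity 1.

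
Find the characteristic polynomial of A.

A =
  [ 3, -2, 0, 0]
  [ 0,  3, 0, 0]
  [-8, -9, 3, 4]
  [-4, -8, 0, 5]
x^4 - 14*x^3 + 72*x^2 - 162*x + 135

Expanding det(x·I − A) (e.g. by cofactor expansion or by noting that A is similar to its Jordan form J, which has the same characteristic polynomial as A) gives
  χ_A(x) = x^4 - 14*x^3 + 72*x^2 - 162*x + 135
which factors as (x - 5)*(x - 3)^3. The eigenvalues (with algebraic multiplicities) are λ = 3 with multiplicity 3, λ = 5 with multiplicity 1.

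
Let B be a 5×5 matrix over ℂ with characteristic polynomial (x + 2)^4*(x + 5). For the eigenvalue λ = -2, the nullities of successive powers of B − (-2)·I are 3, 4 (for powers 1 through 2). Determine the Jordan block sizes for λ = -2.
Block sizes for λ = -2: [2, 1, 1]

From the dimensions of kernels of powers, the number of Jordan blocks of size at least j is d_j − d_{j−1} where d_j = dim ker(N^j) (with d_0 = 0). Computing the differences gives [3, 1].
The number of blocks of size exactly k is (#blocks of size ≥ k) − (#blocks of size ≥ k + 1), so the partition is: 2 block(s) of size 1, 1 block(s) of size 2.
In nonincreasing order the block sizes are [2, 1, 1].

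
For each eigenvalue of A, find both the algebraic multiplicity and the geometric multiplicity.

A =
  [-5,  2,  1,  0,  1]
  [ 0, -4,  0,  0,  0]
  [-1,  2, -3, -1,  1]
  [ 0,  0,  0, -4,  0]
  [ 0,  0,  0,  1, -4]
λ = -4: alg = 5, geom = 3

Step 1 — factor the characteristic polynomial to read off the algebraic multiplicities:
  χ_A(x) = (x + 4)^5

Step 2 — compute geometric multiplicities via the rank-nullity identity g(λ) = n − rank(A − λI):
  rank(A − (-4)·I) = 2, so dim ker(A − (-4)·I) = n − 2 = 3

Summary:
  λ = -4: algebraic multiplicity = 5, geometric multiplicity = 3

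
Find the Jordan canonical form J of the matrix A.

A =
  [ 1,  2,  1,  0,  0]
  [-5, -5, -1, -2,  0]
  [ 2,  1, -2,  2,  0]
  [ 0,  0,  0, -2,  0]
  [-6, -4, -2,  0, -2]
J_3(-2) ⊕ J_1(-2) ⊕ J_1(-2)

The characteristic polynomial is
  det(x·I − A) = x^5 + 10*x^4 + 40*x^3 + 80*x^2 + 80*x + 32 = (x + 2)^5

Eigenvalues and multiplicities (the geometric multiplicity of λ is n − rank(A − λI), which equals the number of Jordan blocks for λ):
  λ = -2: algebraic multiplicity = 5, geometric multiplicity = 3

Determining the block sizes for each eigenvalue:
  λ = -2: with am = 5 and gm = 3, the partition is not yet determined (e.g. several partitions of 5 into 3 parts exist). Let N = A − (-2)·I. Computing rank(N^1) = 2, rank(N^2) = 1, rank(N^3) = 0; the number of blocks of size ≥ j is rank(N^{j−1}) − rank(N^j), giving [3, 1, 1]. So we have 1 block(s) of size 3, 2 block(s) of size 1 → block sizes [3, 1, 1]

Assembling the blocks gives a Jordan form
J =
  [-2,  1,  0,  0,  0]
  [ 0, -2,  1,  0,  0]
  [ 0,  0, -2,  0,  0]
  [ 0,  0,  0, -2,  0]
  [ 0,  0,  0,  0, -2]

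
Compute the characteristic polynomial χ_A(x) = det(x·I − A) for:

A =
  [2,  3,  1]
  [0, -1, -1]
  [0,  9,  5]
x^3 - 6*x^2 + 12*x - 8

Expanding det(x·I − A) (e.g. by cofactor expansion or by noting that A is similar to its Jordan form J, which has the same characteristic polynomial as A) gives
  χ_A(x) = x^3 - 6*x^2 + 12*x - 8
which factors as (x - 2)^3. The eigenvalues (with algebraic multiplicities) are λ = 2 with multiplicity 3.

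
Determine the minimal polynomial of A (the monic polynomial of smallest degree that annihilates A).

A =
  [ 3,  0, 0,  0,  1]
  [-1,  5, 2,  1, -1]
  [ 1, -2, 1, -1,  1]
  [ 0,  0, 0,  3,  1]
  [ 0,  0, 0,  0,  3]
x^2 - 6*x + 9

The characteristic polynomial is χ_A(x) = (x - 3)^5, so the eigenvalues are known. The minimal polynomial is
  m_A(x) = Π_λ (x − λ)^{k_λ}
where k_λ is the size of the *largest* Jordan block for λ (equivalently, the smallest k with (A − λI)^k v = 0 for every generalised eigenvector v of λ).

  λ = 3: largest Jordan block has size 2, contributing (x − 3)^2

So m_A(x) = (x - 3)^2 = x^2 - 6*x + 9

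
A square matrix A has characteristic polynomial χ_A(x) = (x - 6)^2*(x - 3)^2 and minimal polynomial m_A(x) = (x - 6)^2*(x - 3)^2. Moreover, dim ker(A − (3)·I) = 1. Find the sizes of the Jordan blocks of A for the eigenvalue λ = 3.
Block sizes for λ = 3: [2]

Step 1 — from the characteristic polynomial, algebraic multiplicity of λ = 3 is 2. From dim ker(A − (3)·I) = 1, there are exactly 1 Jordan blocks for λ = 3.
Step 2 — from the minimal polynomial, the factor (x − 3)^2 tells us the largest block for λ = 3 has size 2.
Step 3 — with total size 2, 1 blocks, and largest block 2, the block sizes (in nonincreasing order) are [2].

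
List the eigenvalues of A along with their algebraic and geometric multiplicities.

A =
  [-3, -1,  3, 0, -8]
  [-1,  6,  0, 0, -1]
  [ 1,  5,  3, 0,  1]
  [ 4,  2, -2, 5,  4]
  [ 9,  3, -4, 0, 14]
λ = 5: alg = 5, geom = 3

Step 1 — factor the characteristic polynomial to read off the algebraic multiplicities:
  χ_A(x) = (x - 5)^5

Step 2 — compute geometric multiplicities via the rank-nullity identity g(λ) = n − rank(A − λI):
  rank(A − (5)·I) = 2, so dim ker(A − (5)·I) = n − 2 = 3

Summary:
  λ = 5: algebraic multiplicity = 5, geometric multiplicity = 3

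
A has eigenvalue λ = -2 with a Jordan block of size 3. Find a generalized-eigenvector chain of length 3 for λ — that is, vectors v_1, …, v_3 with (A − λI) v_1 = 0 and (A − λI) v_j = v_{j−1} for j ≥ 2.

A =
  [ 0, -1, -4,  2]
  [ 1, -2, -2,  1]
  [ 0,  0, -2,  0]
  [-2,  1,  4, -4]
A Jordan chain for λ = -2 of length 3:
v_1 = (-1, 0, 0, 1)ᵀ
v_2 = (2, 1, 0, -2)ᵀ
v_3 = (1, 0, 0, 0)ᵀ

Let N = A − (-2)·I. We want v_3 with N^3 v_3 = 0 but N^2 v_3 ≠ 0; then v_{j-1} := N · v_j for j = 3, …, 2.

Pick v_3 = (1, 0, 0, 0)ᵀ.
Then v_2 = N · v_3 = (2, 1, 0, -2)ᵀ.
Then v_1 = N · v_2 = (-1, 0, 0, 1)ᵀ.

Sanity check: (A − (-2)·I) v_1 = (0, 0, 0, 0)ᵀ = 0. ✓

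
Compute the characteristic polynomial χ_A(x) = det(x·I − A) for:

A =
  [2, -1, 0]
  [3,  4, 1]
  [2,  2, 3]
x^3 - 9*x^2 + 27*x - 27

Expanding det(x·I − A) (e.g. by cofactor expansion or by noting that A is similar to its Jordan form J, which has the same characteristic polynomial as A) gives
  χ_A(x) = x^3 - 9*x^2 + 27*x - 27
which factors as (x - 3)^3. The eigenvalues (with algebraic multiplicities) are λ = 3 with multiplicity 3.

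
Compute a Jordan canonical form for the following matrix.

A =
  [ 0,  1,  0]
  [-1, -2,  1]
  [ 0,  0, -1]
J_3(-1)

The characteristic polynomial is
  det(x·I − A) = x^3 + 3*x^2 + 3*x + 1 = (x + 1)^3

Eigenvalues and multiplicities (the geometric multiplicity of λ is n − rank(A − λI), which equals the number of Jordan blocks for λ):
  λ = -1: algebraic multiplicity = 3, geometric multiplicity = 1

Determining the block sizes for each eigenvalue:
  λ = -1: one block (gm = 1), so the single block has size am = 3 → block sizes [3]

Assembling the blocks gives a Jordan form
J =
  [-1,  1,  0]
  [ 0, -1,  1]
  [ 0,  0, -1]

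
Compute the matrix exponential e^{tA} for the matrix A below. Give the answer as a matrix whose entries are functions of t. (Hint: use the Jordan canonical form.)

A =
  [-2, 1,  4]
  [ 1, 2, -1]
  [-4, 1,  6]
e^{tA} =
  [t^2*exp(2*t)/2 - 4*t*exp(2*t) + exp(2*t), t*exp(2*t), -t^2*exp(2*t)/2 + 4*t*exp(2*t)]
  [t*exp(2*t), exp(2*t), -t*exp(2*t)]
  [t^2*exp(2*t)/2 - 4*t*exp(2*t), t*exp(2*t), -t^2*exp(2*t)/2 + 4*t*exp(2*t) + exp(2*t)]

Strategy: write A = P · J · P⁻¹ where J is a Jordan canonical form, so e^{tA} = P · e^{tJ} · P⁻¹, and e^{tJ} can be computed block-by-block.

A has Jordan form
J =
  [2, 1, 0]
  [0, 2, 1]
  [0, 0, 2]
(up to reordering of blocks).

Per-block formulas:
  For a 3×3 Jordan block J_3(2): exp(t · J_3(2)) = e^(2t)·(I + t·N + (t^2/2)·N^2), where N is the 3×3 nilpotent shift.

After assembling e^{tJ} and conjugating by P, we get:

e^{tA} =
  [t^2*exp(2*t)/2 - 4*t*exp(2*t) + exp(2*t), t*exp(2*t), -t^2*exp(2*t)/2 + 4*t*exp(2*t)]
  [t*exp(2*t), exp(2*t), -t*exp(2*t)]
  [t^2*exp(2*t)/2 - 4*t*exp(2*t), t*exp(2*t), -t^2*exp(2*t)/2 + 4*t*exp(2*t) + exp(2*t)]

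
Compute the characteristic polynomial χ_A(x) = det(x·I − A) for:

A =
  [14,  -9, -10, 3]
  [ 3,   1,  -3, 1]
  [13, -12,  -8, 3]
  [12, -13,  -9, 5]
x^4 - 12*x^3 + 54*x^2 - 108*x + 81

Expanding det(x·I − A) (e.g. by cofactor expansion or by noting that A is similar to its Jordan form J, which has the same characteristic polynomial as A) gives
  χ_A(x) = x^4 - 12*x^3 + 54*x^2 - 108*x + 81
which factors as (x - 3)^4. The eigenvalues (with algebraic multiplicities) are λ = 3 with multiplicity 4.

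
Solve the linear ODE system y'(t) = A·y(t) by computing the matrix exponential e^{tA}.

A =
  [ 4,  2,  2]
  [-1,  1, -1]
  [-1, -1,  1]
e^{tA} =
  [2*t*exp(2*t) + exp(2*t), 2*t*exp(2*t), 2*t*exp(2*t)]
  [-t*exp(2*t), -t*exp(2*t) + exp(2*t), -t*exp(2*t)]
  [-t*exp(2*t), -t*exp(2*t), -t*exp(2*t) + exp(2*t)]

Strategy: write A = P · J · P⁻¹ where J is a Jordan canonical form, so e^{tA} = P · e^{tJ} · P⁻¹, and e^{tJ} can be computed block-by-block.

A has Jordan form
J =
  [2, 1, 0]
  [0, 2, 0]
  [0, 0, 2]
(up to reordering of blocks).

Per-block formulas:
  For a 2×2 Jordan block J_2(2): exp(t · J_2(2)) = e^(2t)·(I + t·N), where N is the 2×2 nilpotent shift.
  For a 1×1 block at λ = 2: exp(t · [2]) = [e^(2t)].

After assembling e^{tJ} and conjugating by P, we get:

e^{tA} =
  [2*t*exp(2*t) + exp(2*t), 2*t*exp(2*t), 2*t*exp(2*t)]
  [-t*exp(2*t), -t*exp(2*t) + exp(2*t), -t*exp(2*t)]
  [-t*exp(2*t), -t*exp(2*t), -t*exp(2*t) + exp(2*t)]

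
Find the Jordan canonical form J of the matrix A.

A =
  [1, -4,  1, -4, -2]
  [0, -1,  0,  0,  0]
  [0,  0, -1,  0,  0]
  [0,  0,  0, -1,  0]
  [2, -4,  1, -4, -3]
J_2(-1) ⊕ J_1(-1) ⊕ J_1(-1) ⊕ J_1(-1)

The characteristic polynomial is
  det(x·I − A) = x^5 + 5*x^4 + 10*x^3 + 10*x^2 + 5*x + 1 = (x + 1)^5

Eigenvalues and multiplicities (the geometric multiplicity of λ is n − rank(A − λI), which equals the number of Jordan blocks for λ):
  λ = -1: algebraic multiplicity = 5, geometric multiplicity = 4

Determining the block sizes for each eigenvalue:
  λ = -1: 4 blocks summing to 5 forces exactly one block of size 2 and the rest size 1 → block sizes [2, 1, 1, 1]

Assembling the blocks gives a Jordan form
J =
  [-1,  1,  0,  0,  0]
  [ 0, -1,  0,  0,  0]
  [ 0,  0, -1,  0,  0]
  [ 0,  0,  0, -1,  0]
  [ 0,  0,  0,  0, -1]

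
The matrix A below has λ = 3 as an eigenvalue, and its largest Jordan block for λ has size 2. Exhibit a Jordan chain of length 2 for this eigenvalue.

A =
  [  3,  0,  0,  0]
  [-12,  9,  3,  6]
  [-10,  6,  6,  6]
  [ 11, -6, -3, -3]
A Jordan chain for λ = 3 of length 2:
v_1 = (0, 0, 2, -1)ᵀ
v_2 = (1, 2, 0, 0)ᵀ

Let N = A − (3)·I. We want v_2 with N^2 v_2 = 0 but N^1 v_2 ≠ 0; then v_{j-1} := N · v_j for j = 2, …, 2.

Pick v_2 = (1, 2, 0, 0)ᵀ.
Then v_1 = N · v_2 = (0, 0, 2, -1)ᵀ.

Sanity check: (A − (3)·I) v_1 = (0, 0, 0, 0)ᵀ = 0. ✓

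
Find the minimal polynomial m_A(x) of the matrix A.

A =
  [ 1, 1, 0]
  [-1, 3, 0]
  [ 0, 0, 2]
x^2 - 4*x + 4

The characteristic polynomial is χ_A(x) = (x - 2)^3, so the eigenvalues are known. The minimal polynomial is
  m_A(x) = Π_λ (x − λ)^{k_λ}
where k_λ is the size of the *largest* Jordan block for λ (equivalently, the smallest k with (A − λI)^k v = 0 for every generalised eigenvector v of λ).

  λ = 2: largest Jordan block has size 2, contributing (x − 2)^2

So m_A(x) = (x - 2)^2 = x^2 - 4*x + 4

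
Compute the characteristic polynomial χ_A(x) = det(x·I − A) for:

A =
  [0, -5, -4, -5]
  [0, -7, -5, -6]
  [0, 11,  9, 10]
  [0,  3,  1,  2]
x^4 - 4*x^3 + 4*x^2

Expanding det(x·I − A) (e.g. by cofactor expansion or by noting that A is similar to its Jordan form J, which has the same characteristic polynomial as A) gives
  χ_A(x) = x^4 - 4*x^3 + 4*x^2
which factors as x^2*(x - 2)^2. The eigenvalues (with algebraic multiplicities) are λ = 0 with multiplicity 2, λ = 2 with multiplicity 2.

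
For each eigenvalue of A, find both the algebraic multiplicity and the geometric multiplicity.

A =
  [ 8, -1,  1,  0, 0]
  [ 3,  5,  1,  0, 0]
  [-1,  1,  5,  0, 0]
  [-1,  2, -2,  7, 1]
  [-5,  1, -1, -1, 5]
λ = 6: alg = 5, geom = 2

Step 1 — factor the characteristic polynomial to read off the algebraic multiplicities:
  χ_A(x) = (x - 6)^5

Step 2 — compute geometric multiplicities via the rank-nullity identity g(λ) = n − rank(A − λI):
  rank(A − (6)·I) = 3, so dim ker(A − (6)·I) = n − 3 = 2

Summary:
  λ = 6: algebraic multiplicity = 5, geometric multiplicity = 2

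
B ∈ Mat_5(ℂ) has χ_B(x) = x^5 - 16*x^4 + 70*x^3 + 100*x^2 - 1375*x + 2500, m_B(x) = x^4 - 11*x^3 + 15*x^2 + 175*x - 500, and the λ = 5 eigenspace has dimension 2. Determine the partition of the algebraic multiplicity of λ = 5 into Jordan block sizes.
Block sizes for λ = 5: [3, 1]

Step 1 — from the characteristic polynomial, algebraic multiplicity of λ = 5 is 4. From dim ker(B − (5)·I) = 2, there are exactly 2 Jordan blocks for λ = 5.
Step 2 — from the minimal polynomial, the factor (x − 5)^3 tells us the largest block for λ = 5 has size 3.
Step 3 — with total size 4, 2 blocks, and largest block 3, the block sizes (in nonincreasing order) are [3, 1].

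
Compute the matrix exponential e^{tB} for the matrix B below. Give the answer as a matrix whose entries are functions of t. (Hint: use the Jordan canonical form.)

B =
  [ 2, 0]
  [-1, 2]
e^{tB} =
  [exp(2*t), 0]
  [-t*exp(2*t), exp(2*t)]

Strategy: write B = P · J · P⁻¹ where J is a Jordan canonical form, so e^{tB} = P · e^{tJ} · P⁻¹, and e^{tJ} can be computed block-by-block.

B has Jordan form
J =
  [2, 1]
  [0, 2]
(up to reordering of blocks).

Per-block formulas:
  For a 2×2 Jordan block J_2(2): exp(t · J_2(2)) = e^(2t)·(I + t·N), where N is the 2×2 nilpotent shift.

After assembling e^{tJ} and conjugating by P, we get:

e^{tB} =
  [exp(2*t), 0]
  [-t*exp(2*t), exp(2*t)]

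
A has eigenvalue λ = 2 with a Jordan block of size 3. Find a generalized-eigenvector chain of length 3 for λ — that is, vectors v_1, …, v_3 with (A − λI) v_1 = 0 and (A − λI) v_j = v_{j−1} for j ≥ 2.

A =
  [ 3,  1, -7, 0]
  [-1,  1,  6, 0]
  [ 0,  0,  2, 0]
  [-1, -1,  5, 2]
A Jordan chain for λ = 2 of length 3:
v_1 = (-1, 1, 0, 1)ᵀ
v_2 = (-7, 6, 0, 5)ᵀ
v_3 = (0, 0, 1, 0)ᵀ

Let N = A − (2)·I. We want v_3 with N^3 v_3 = 0 but N^2 v_3 ≠ 0; then v_{j-1} := N · v_j for j = 3, …, 2.

Pick v_3 = (0, 0, 1, 0)ᵀ.
Then v_2 = N · v_3 = (-7, 6, 0, 5)ᵀ.
Then v_1 = N · v_2 = (-1, 1, 0, 1)ᵀ.

Sanity check: (A − (2)·I) v_1 = (0, 0, 0, 0)ᵀ = 0. ✓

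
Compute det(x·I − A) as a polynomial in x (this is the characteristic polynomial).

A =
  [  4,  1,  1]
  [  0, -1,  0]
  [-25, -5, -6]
x^3 + 3*x^2 + 3*x + 1

Expanding det(x·I − A) (e.g. by cofactor expansion or by noting that A is similar to its Jordan form J, which has the same characteristic polynomial as A) gives
  χ_A(x) = x^3 + 3*x^2 + 3*x + 1
which factors as (x + 1)^3. The eigenvalues (with algebraic multiplicities) are λ = -1 with multiplicity 3.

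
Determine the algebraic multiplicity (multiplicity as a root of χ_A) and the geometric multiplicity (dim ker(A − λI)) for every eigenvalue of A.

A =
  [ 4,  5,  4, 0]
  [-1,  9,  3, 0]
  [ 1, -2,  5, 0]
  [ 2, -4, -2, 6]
λ = 6: alg = 4, geom = 2

Step 1 — factor the characteristic polynomial to read off the algebraic multiplicities:
  χ_A(x) = (x - 6)^4

Step 2 — compute geometric multiplicities via the rank-nullity identity g(λ) = n − rank(A − λI):
  rank(A − (6)·I) = 2, so dim ker(A − (6)·I) = n − 2 = 2

Summary:
  λ = 6: algebraic multiplicity = 4, geometric multiplicity = 2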